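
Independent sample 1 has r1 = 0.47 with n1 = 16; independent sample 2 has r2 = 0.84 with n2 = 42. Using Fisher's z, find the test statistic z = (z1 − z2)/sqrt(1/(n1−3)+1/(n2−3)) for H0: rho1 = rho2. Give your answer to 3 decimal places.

-2.220

Fisher z-transforms: z1 = atanh(0.47) = 0.510070, z2 = atanh(0.84) = 1.221174; difference d = -0.711104
Var(d) = 1/13 + 1/39 = 0.0769231 + 0.0256410 = 0.1025641
z = d/√Var(d) = -0.711104 / √0.1025641 = -0.711104 / 0.320256 = -2.220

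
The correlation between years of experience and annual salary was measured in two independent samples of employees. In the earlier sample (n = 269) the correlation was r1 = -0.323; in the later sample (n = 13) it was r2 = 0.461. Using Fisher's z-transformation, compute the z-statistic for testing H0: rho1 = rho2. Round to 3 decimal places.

Fisher z-transforms: z1 = atanh(-0.323) = -0.334993, z2 = atanh(0.461) = 0.498580; difference d = -0.833573
Var(d) = 1/266 + 1/10 = 0.0037594 + 0.1000000 = 0.1037594
z = d/√Var(d) = -0.833573 / √0.1037594 = -0.833573 / 0.322117 = -2.588

-2.588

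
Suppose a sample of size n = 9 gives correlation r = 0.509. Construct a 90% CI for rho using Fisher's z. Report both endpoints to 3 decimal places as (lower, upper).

Fisher z: z_r = atanh(r) = ½·ln((1+0.509)/(1−0.509)) = 0.561379
SE(z) = 1/√(n−3) = 1/√6 = 0.408248
90% ⇒ z* = 1.645; margin = 1.645·0.408248 = 0.671568
CI on z-scale: (-0.110189, 1.232947)
Back-transform: tanh(-0.110189) = -0.109745, tanh(1.232947) = 0.843432

(-0.110, 0.843)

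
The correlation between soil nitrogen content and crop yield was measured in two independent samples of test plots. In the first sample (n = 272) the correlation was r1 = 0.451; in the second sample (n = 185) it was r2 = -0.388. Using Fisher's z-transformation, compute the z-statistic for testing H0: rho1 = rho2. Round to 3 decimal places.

Fisher z-transforms: z1 = atanh(0.451) = 0.485955, z2 = atanh(-0.388) = -0.409443; difference d = 0.895398
Var(d) = 1/269 + 1/182 = 0.0037175 + 0.0054945 = 0.0092120
z = d/√Var(d) = 0.895398 / √0.0092120 = 0.895398 / 0.095979 = 9.329

9.329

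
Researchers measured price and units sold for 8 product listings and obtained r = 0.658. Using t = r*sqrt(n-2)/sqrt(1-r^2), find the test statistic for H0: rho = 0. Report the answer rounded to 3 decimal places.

2.140

1 − r² = 1 − 0.432964 = 0.567036;  √(1−r²) = 0.753018
√(n−2) = √6 = 2.449490
t = r·√(n−2)/√(1−r²) = 0.658 · 2.449490 / 0.753018 = 2.140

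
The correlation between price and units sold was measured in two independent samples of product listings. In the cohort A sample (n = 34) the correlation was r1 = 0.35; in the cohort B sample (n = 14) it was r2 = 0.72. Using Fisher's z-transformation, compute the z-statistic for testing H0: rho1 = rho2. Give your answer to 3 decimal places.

z1 = atanh(0.35) = 0.365444,  z2 = atanh(0.72) = 0.907645
SE = √(1/(n1−3) + 1/(n2−3)) = √(1/31 + 1/11) = √(0.0322581 + 0.0909091) = √0.1231672 = 0.350952
z = (z1 − z2)/SE = (0.365444 − 0.907645) / 0.350952 = -0.542201 / 0.350952 = -1.545

-1.545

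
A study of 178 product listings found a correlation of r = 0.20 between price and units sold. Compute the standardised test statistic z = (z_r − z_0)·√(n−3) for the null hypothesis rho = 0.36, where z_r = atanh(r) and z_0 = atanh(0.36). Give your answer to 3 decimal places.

-2.304

Fisher z: atanh(0.20) = 0.202733, atanh(0.36) = 0.376886
z = (z_r − z_0)·√(n−3) = (0.202733 − 0.376886)·√175 = -0.174153 · 13.228757 = -2.304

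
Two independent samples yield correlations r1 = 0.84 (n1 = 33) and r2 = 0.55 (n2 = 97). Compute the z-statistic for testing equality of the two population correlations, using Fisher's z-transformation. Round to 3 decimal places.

2.875

Fisher z-transforms: z1 = atanh(0.84) = 1.221174, z2 = atanh(0.55) = 0.618381; difference d = 0.602793
Var(d) = 1/30 + 1/94 = 0.0333333 + 0.0106383 = 0.0439716
z = d/√Var(d) = 0.602793 / √0.0439716 = 0.602793 / 0.209694 = 2.875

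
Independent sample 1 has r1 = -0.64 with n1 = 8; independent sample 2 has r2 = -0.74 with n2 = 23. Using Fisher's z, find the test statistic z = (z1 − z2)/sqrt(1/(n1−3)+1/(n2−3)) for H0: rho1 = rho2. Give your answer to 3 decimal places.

z1 = atanh(-0.64) = -0.758174,  z2 = atanh(-0.74) = -0.950479
SE = √(1/(n1−3) + 1/(n2−3)) = √(1/5 + 1/20) = √(0.2000000 + 0.0500000) = √0.2500000 = 0.500000
z = (z1 − z2)/SE = (-0.758174 − (-0.950479)) / 0.500000 = 0.192305 / 0.500000 = 0.385

0.385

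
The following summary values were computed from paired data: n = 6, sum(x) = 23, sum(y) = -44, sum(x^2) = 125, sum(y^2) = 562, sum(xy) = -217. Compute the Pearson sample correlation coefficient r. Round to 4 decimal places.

Numerator: nΣxy − (Σx)(Σy) = 6·(-217) − (23)(-44) = -290
Denominator: √[(nΣx²−(Σx)²)(nΣy²−(Σy)²)]
  nΣx²−(Σx)² = 6·125 − 529 = 221;  nΣy²−(Σy)² = 6·562 − 1936 = 1436
  √(221·1436) = √317356 = 563.3436
r = -290 / 563.3436 = -0.5148

-0.5148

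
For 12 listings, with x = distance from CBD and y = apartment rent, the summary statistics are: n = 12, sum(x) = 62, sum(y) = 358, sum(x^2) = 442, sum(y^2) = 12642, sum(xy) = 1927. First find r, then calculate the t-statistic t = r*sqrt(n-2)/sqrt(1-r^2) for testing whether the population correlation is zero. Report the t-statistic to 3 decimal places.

0.507

S_xy = nΣxy − ΣxΣy = 12·1927 − 62·358 = 23124 − 22196 = 928
S_xx = nΣx² − (Σx)² = 12·442 − 62² = 5304 − 3844 = 1460
S_yy = nΣy² − (Σy)² = 12·12642 − 358² = 151704 − 128164 = 23540
r = S_xy / √(S_xx·S_yy) = 928 / √(1460·23540) = 928 / √34368400 = 928 / 5862.4568 = 0.1583
t = r·√(n−2)/√(1−r²) = 0.1583·√10 / √(1−0.025059) = 0.500589 / 0.987391 = 0.507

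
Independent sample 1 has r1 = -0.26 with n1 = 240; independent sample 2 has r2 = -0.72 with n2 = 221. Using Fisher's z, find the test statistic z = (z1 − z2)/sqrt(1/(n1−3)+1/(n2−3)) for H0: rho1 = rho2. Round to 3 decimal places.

6.836

Fisher z-transforms: z1 = atanh(-0.26) = -0.266108, z2 = atanh(-0.72) = -0.907645; difference d = 0.641537
Var(d) = 1/237 + 1/218 = 0.0042194 + 0.0045872 = 0.0088066
z = d/√Var(d) = 0.641537 / √0.0088066 = 0.641537 / 0.093843 = 6.836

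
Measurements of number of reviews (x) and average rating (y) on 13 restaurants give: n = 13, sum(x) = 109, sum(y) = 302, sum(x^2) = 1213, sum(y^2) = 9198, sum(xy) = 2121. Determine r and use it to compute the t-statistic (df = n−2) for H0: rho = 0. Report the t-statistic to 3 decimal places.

S_xy = nΣxy − ΣxΣy = 13·2121 − 109·302 = 27573 − 32918 = -5345
S_xx = nΣx² − (Σx)² = 13·1213 − 109² = 15769 − 11881 = 3888
S_yy = nΣy² − (Σy)² = 13·9198 − 302² = 119574 − 91204 = 28370
r = S_xy / √(S_xx·S_yy) = -5345 / √(3888·28370) = -5345 / √110302560 = -5345 / 10502.5026 = -0.5089
t = r·√(n−2)/√(1−r²) = -0.5089·√11 / √(1−0.258979) = -1.687830 / 0.860826 = -1.961

-1.961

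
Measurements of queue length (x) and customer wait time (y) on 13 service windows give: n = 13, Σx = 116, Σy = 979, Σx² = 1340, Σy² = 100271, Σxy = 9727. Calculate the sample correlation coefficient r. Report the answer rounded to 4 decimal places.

Numerator: nΣxy − (Σx)(Σy) = 13·9727 − (116)(979) = 12887
Denominator: √[(nΣx²−(Σx)²)(nΣy²−(Σy)²)]
  nΣx²−(Σx)² = 13·1340 − 13456 = 3964;  nΣy²−(Σy)² = 13·100271 − 958441 = 345082
  √(3964·345082) = √1367905048 = 36985.2004
r = 12887 / 36985.2004 = 0.3484

0.3484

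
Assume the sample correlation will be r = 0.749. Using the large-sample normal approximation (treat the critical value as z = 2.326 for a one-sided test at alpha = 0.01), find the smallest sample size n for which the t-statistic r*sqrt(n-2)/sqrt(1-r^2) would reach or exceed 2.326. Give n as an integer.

7

r√(n−2)/√(1−r²) ≥ 2.326  ⇔  n−2 ≥ (2.326)²·(1−r²)/r²
(1−r²)/r² = (1−0.561001)/0.561001 = 0.7825
n ≥ 2 + 5.410276·0.7825 = 2 + 4.2335 = 6.2335
⌈6.2335⌉ = 7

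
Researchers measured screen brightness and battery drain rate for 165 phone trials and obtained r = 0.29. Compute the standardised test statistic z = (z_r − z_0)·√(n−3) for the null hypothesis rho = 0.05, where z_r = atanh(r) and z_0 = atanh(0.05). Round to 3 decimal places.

Fisher z: atanh(0.29) = 0.298566, atanh(0.05) = 0.050042
z = (z_r − z_0)·√(n−3) = (0.298566 − 0.050042)·√162 = 0.248524 · 12.727922 = 3.163

3.163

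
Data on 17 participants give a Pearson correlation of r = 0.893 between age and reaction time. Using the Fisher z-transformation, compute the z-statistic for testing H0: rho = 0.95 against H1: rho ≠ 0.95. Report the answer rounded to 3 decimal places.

Fisher z: atanh(0.893) = 1.436545, atanh(0.95) = 1.831781
z = (z_r − z_0)·√(n−3) = (1.436545 − 1.831781)·√14 = -0.395236 · 3.741657 = -1.479

-1.479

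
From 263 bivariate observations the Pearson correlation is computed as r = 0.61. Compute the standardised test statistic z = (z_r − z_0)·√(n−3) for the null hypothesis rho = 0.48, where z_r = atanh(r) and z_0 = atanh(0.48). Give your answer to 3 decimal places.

Fisher z: atanh(0.61) = 0.708921, atanh(0.48) = 0.522984
z = (z_r − z_0)·√(n−3) = (0.708921 − 0.522984)·√260 = 0.185937 · 16.124515 = 2.998

2.998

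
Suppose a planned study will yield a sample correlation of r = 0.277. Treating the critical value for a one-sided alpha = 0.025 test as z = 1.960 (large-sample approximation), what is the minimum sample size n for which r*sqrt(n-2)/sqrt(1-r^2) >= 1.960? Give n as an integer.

r√(n−2)/√(1−r²) ≥ 1.960  ⇔  n−2 ≥ (1.960)²·(1−r²)/r²
(1−r²)/r² = (1−0.076729)/0.076729 = 12.0329
n ≥ 2 + 3.8416·12.0329 = 2 + 46.2256 = 48.2256
⌈48.2256⌉ = 49

49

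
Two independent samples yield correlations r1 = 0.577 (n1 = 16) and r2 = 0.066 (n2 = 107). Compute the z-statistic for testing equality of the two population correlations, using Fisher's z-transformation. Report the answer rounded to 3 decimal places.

2.012

Fisher z-transforms: z1 = atanh(0.577) = 0.657954, z2 = atanh(0.066) = 0.066096; difference d = 0.591858
Var(d) = 1/13 + 1/104 = 0.0769231 + 0.0096154 = 0.0865385
z = d/√Var(d) = 0.591858 / √0.0865385 = 0.591858 / 0.294174 = 2.012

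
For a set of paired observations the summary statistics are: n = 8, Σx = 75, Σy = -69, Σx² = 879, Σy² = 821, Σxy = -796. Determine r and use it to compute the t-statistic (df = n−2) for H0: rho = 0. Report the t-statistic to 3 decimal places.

Numerator: nΣxy − (Σx)(Σy) = 8·(-796) − (75)(-69) = -1193
Denominator: √[(nΣx²−(Σx)²)(nΣy²−(Σy)²)]
  nΣx²−(Σx)² = 8·879 − 5625 = 1407;  nΣy²−(Σy)² = 8·821 − 4761 = 1807
  √(1407·1807) = √2542449 = 1594.5059
r = -1193 / 1594.5059 = -0.7482
t = r·√(n−2)/√(1−r²) = -0.7482·√6 / √(1−0.559803) = -1.832708 / 0.663473 = -2.762

-2.762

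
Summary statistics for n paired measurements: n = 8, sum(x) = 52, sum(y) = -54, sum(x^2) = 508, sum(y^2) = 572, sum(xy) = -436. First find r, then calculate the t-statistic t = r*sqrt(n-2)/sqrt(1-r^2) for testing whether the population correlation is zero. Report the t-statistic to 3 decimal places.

Numerator: nΣxy − (Σx)(Σy) = 8·(-436) − (52)(-54) = -680
Denominator: √[(nΣx²−(Σx)²)(nΣy²−(Σy)²)]
  nΣx²−(Σx)² = 8·508 − 2704 = 1360;  nΣy²−(Σy)² = 8·572 − 2916 = 1660
  √(1360·1660) = √2257600 = 1502.5312
r = -680 / 1502.5312 = -0.4526
t = r·√(n−2)/√(1−r²) = -0.4526·√6 / √(1−0.204847) = -1.108639 / 0.891714 = -1.243

-1.243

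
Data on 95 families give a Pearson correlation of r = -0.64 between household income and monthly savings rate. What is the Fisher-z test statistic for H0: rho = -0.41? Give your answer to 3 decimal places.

z_r = atanh(-0.64) = -0.758174,  z_0 = atanh(-0.41) = -0.435611
SE = 1/√(n−3) = 1/√92 = 0.104257
z = (z_r − z_0)/SE = (-0.758174 − (-0.435611)) / 0.104257 = -0.322563 / 0.104257 = -3.094

-3.094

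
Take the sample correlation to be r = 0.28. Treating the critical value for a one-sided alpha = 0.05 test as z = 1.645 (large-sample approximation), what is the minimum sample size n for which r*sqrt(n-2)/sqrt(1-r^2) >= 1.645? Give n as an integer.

34

Need r·√(n−2)/√(1−r²) ≥ 1.645
√(n−2) ≥ 1.645·√(1−0.0784) / 0.28 = 1.645·0.960000 / 0.28 = 5.6400
n−2 ≥ 31.8096  ⇒  n ≥ 33.8096
Smallest integer n = 34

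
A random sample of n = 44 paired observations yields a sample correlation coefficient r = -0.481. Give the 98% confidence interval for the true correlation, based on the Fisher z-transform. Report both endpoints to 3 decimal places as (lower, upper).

z_r = atanh(-0.481) = -0.524284;  SE = 1/√(n−3) = 1/√41 = 0.156174
z-limits: -0.524284 ± 2.326·0.156174 = -0.524284 ± 0.363261 = [-0.887545, -0.161023]
ρ-limits: (tanh -0.887545, tanh -0.161023) = (-0.710, -0.160)

(-0.710, -0.160)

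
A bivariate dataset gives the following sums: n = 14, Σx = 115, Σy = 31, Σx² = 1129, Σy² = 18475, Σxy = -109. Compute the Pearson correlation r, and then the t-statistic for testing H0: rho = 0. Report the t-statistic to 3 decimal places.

-0.698

Numerator: nΣxy − (Σx)(Σy) = 14·(-109) − (115)(31) = -5091
Denominator: √[(nΣx²−(Σx)²)(nΣy²−(Σy)²)]
  nΣx²−(Σx)² = 14·1129 − 13225 = 2581;  nΣy²−(Σy)² = 14·18475 − 961 = 257689
  √(2581·257689) = √665095309 = 25789.4418
r = -5091 / 25789.4418 = -0.1974
t = r·√(n−2)/√(1−r²) = -0.1974·√12 / √(1−0.038967) = -0.683814 / 0.980323 = -0.698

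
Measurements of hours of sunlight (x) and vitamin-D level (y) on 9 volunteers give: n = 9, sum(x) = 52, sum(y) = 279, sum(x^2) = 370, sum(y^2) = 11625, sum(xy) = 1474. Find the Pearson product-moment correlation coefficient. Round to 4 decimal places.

Numerator: nΣxy − (Σx)(Σy) = 9·1474 − (52)(279) = -1242
Denominator: √[(nΣx²−(Σx)²)(nΣy²−(Σy)²)]
  nΣx²−(Σx)² = 9·370 − 2704 = 626;  nΣy²−(Σy)² = 9·11625 − 77841 = 26784
  √(626·26784) = √16766784 = 4094.7264
r = -1242 / 4094.7264 = -0.3033

-0.3033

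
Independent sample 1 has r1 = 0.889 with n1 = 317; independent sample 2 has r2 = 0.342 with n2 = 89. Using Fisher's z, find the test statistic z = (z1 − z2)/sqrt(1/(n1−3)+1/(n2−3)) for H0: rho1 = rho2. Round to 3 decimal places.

Fisher z-transforms: z1 = atanh(0.889) = 1.417136, z2 = atanh(0.342) = 0.356356; difference d = 1.060780
Var(d) = 1/314 + 1/86 = 0.0031847 + 0.0116279 = 0.0148126
z = d/√Var(d) = 1.060780 / √0.0148126 = 1.060780 / 0.121707 = 8.716

8.716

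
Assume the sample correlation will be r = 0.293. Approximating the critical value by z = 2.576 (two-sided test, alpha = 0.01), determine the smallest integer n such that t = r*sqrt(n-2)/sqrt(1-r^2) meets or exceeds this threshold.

r√(n−2)/√(1−r²) ≥ 2.576  ⇔  n−2 ≥ (2.576)²·(1−r²)/r²
(1−r²)/r² = (1−0.085849)/0.085849 = 10.6484
n ≥ 2 + 6.635776·10.6484 = 2 + 70.6604 = 72.6604
⌈72.6604⌉ = 73

73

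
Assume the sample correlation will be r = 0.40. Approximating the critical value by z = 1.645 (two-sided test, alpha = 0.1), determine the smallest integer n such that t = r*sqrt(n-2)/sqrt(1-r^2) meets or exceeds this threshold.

17

Need r·√(n−2)/√(1−r²) ≥ 1.645
√(n−2) ≥ 1.645·√(1−0.1600) / 0.40 = 1.645·0.916515 / 0.40 = 3.7692
n−2 ≥ 14.2069  ⇒  n ≥ 16.2069
Smallest integer n = 17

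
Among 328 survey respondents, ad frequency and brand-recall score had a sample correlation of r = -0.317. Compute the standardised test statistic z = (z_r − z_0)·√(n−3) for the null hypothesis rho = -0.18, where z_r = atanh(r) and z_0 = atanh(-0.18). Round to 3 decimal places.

z_r = atanh(-0.317) = -0.328308,  z_0 = atanh(-0.18) = -0.181983
SE = 1/√(n−3) = 1/√325 = 0.055470
z = (z_r − z_0)/SE = (-0.328308 − (-0.181983)) / 0.055470 = -0.146325 / 0.055470 = -2.638

-2.638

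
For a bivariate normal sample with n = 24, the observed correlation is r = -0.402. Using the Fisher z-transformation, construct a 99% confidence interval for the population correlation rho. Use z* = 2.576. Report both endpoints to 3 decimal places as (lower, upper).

(-0.757, 0.135)

z_r = atanh(-0.402) = -0.426032;  SE = 1/√(n−3) = 1/√21 = 0.218218
z-limits: -0.426032 ± 2.576·0.218218 = -0.426032 ± 0.562130 = [-0.988162, 0.136098]
ρ-limits: (tanh -0.988162, tanh 0.136098) = (-0.757, 0.135)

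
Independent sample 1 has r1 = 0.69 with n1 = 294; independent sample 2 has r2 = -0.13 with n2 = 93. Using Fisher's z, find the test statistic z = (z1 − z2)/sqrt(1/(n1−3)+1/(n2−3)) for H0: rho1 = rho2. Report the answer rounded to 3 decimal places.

8.114

Fisher z-transforms: z1 = atanh(0.69) = 0.847956, z2 = atanh(-0.13) = -0.130740; difference d = 0.978696
Var(d) = 1/291 + 1/90 = 0.0034364 + 0.0111111 = 0.0145475
z = d/√Var(d) = 0.978696 / √0.0145475 = 0.978696 / 0.120613 = 8.114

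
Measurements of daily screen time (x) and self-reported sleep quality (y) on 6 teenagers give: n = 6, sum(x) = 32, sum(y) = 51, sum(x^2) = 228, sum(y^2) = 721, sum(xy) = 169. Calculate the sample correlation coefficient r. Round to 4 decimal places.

Numerator: nΣxy − (Σx)(Σy) = 6·169 − (32)(51) = -618
Denominator: √[(nΣx²−(Σx)²)(nΣy²−(Σy)²)]
  nΣx²−(Σx)² = 6·228 − 1024 = 344;  nΣy²−(Σy)² = 6·721 − 2601 = 1725
  √(344·1725) = √593400 = 770.3246
r = -618 / 770.3246 = -0.8023

-0.8023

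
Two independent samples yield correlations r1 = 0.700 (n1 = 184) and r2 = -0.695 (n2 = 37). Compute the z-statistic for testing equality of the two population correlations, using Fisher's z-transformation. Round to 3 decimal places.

9.228

z1 = atanh(0.700) = 0.867301,  z2 = atanh(-0.695) = -0.857563
SE = √(1/(n1−3) + 1/(n2−3)) = √(1/181 + 1/34) = √(0.0055249 + 0.0294118) = √0.0349367 = 0.186914
z = (z1 − z2)/SE = (0.867301 − (-0.857563)) / 0.186914 = 1.724864 / 0.186914 = 9.228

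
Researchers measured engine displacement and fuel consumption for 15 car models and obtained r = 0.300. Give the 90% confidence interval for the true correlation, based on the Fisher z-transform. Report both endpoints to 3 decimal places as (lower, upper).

z_r = atanh(0.300) = 0.309520;  SE = 1/√(n−3) = 1/√12 = 0.288675
z-limits: 0.309520 ± 1.645·0.288675 = 0.309520 ± 0.474870 = [-0.165350, 0.784390]
ρ-limits: (tanh -0.165350, tanh 0.784390) = (-0.164, 0.655)

(-0.164, 0.655)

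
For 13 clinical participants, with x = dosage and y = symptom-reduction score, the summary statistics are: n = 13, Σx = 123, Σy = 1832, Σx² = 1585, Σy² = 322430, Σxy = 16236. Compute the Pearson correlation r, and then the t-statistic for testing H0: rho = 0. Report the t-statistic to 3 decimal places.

Numerator: nΣxy − (Σx)(Σy) = 13·16236 − (123)(1832) = -14268
Denominator: √[(nΣx²−(Σx)²)(nΣy²−(Σy)²)]
  nΣx²−(Σx)² = 13·1585 − 15129 = 5476;  nΣy²−(Σy)² = 13·322430 − 3356224 = 835366
  √(5476·835366) = √4574464216 = 67634.7855
r = -14268 / 67634.7855 = -0.2110
t = r·√(n−2)/√(1−r²) = -0.2110·√11 / √(1−0.044521) = -0.699808 / 0.977486 = -0.716

-0.716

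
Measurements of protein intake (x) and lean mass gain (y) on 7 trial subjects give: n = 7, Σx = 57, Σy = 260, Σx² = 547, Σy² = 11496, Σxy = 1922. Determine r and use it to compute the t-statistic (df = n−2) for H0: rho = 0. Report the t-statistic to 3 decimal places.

-1.291

S_xy = nΣxy − ΣxΣy = 7·1922 − 57·260 = 13454 − 14820 = -1366
S_xx = nΣx² − (Σx)² = 7·547 − 57² = 3829 − 3249 = 580
S_yy = nΣy² − (Σy)² = 7·11496 − 260² = 80472 − 67600 = 12872
r = S_xy / √(S_xx·S_yy) = -1366 / √(580·12872) = -1366 / √7465760 = -1366 / 2732.3543 = -0.4999
t = r·√(n−2)/√(1−r²) = -0.4999·√5 / √(1−0.249900) = -1.117810 / 0.866083 = -1.291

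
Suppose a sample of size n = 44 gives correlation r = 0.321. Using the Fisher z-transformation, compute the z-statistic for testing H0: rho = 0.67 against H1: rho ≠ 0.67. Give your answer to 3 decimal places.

z_r = atanh(0.321) = 0.332762,  z_0 = atanh(0.67) = 0.810743
SE = 1/√(n−3) = 1/√41 = 0.156174
z = (z_r − z_0)/SE = (0.332762 − 0.810743) / 0.156174 = -0.477981 / 0.156174 = -3.061

-3.061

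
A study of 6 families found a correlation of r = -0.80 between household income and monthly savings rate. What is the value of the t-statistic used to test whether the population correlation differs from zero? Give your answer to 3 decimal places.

t = r·√(n−2) / √(1−r²) with r = -0.80, n = 6
  = -0.80·√4 / √(1 − 0.6400)
  = -0.80·2.000000 / 0.600000
  = -1.600000 / 0.600000 = -2.667

-2.667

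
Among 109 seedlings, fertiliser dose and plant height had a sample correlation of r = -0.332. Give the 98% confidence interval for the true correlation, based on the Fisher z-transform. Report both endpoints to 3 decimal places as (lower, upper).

(-0.516, -0.119)

Fisher z: z_r = atanh(r) = ½·ln((1+(-0.332))/(1−(-0.332))) = -0.345074
SE(z) = 1/√(n−3) = 1/√106 = 0.097129
98% ⇒ z* = 2.326; margin = 2.326·0.097129 = 0.225922
CI on z-scale: (-0.570996, -0.119152)
Back-transform: tanh(-0.570996) = -0.516090, tanh(-0.119152) = -0.118591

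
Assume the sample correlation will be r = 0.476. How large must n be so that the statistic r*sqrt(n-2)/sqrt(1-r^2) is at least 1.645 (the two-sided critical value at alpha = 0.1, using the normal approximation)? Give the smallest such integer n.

12

r√(n−2)/√(1−r²) ≥ 1.645  ⇔  n−2 ≥ (1.645)²·(1−r²)/r²
(1−r²)/r² = (1−0.226576)/0.226576 = 3.4135
n ≥ 2 + 2.706025·3.4135 = 2 + 9.2370 = 11.2370
⌈11.2370⌉ = 12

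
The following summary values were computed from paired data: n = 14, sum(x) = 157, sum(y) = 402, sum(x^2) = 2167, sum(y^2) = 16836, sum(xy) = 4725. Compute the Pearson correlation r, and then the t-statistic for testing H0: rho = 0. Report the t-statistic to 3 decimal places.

0.518

Numerator: nΣxy − (Σx)(Σy) = 14·4725 − (157)(402) = 3036
Denominator: √[(nΣx²−(Σx)²)(nΣy²−(Σy)²)]
  nΣx²−(Σx)² = 14·2167 − 24649 = 5689;  nΣy²−(Σy)² = 14·16836 − 161604 = 74100
  √(5689·74100) = √421554900 = 20531.8022
r = 3036 / 20531.8022 = 0.1479
t = r·√(n−2)/√(1−r²) = 0.1479·√12 / √(1−0.021874) = 0.512341 / 0.989003 = 0.518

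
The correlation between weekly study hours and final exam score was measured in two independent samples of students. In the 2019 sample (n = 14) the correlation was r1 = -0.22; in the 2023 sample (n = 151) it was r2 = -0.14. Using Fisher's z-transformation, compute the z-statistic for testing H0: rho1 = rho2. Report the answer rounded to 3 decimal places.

z1 = atanh(-0.22) = -0.223656,  z2 = atanh(-0.14) = -0.140926
SE = √(1/(n1−3) + 1/(n2−3)) = √(1/11 + 1/148) = √(0.0909091 + 0.0067568) = √0.0976659 = 0.312515
z = (z1 − z2)/SE = (-0.223656 − (-0.140926)) / 0.312515 = -0.082730 / 0.312515 = -0.265

-0.265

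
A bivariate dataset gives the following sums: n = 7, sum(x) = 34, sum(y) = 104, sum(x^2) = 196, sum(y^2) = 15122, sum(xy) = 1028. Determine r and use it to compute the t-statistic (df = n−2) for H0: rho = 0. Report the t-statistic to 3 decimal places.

S_xy = nΣxy − ΣxΣy = 7·1028 − 34·104 = 7196 − 3536 = 3660
S_xx = nΣx² − (Σx)² = 7·196 − 34² = 1372 − 1156 = 216
S_yy = nΣy² − (Σy)² = 7·15122 − 104² = 105854 − 10816 = 95038
r = S_xy / √(S_xx·S_yy) = 3660 / √(216·95038) = 3660 / √20528208 = 3660 / 4530.8066 = 0.8078
t = r·√(n−2)/√(1−r²) = 0.8078·√5 / √(1−0.652541) = 1.806296 / 0.589457 = 3.064

3.064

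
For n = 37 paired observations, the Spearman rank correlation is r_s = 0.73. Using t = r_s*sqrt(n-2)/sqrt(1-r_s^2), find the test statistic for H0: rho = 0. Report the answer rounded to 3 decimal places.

6.319

t = r_s·√(n−2) / √(1−r_s²) with r_s = 0.73, n = 37
  = 0.73·√35 / √(1 − 0.5329)
  = 0.73·5.916080 / 0.683447
  = 4.318738 / 0.683447 = 6.319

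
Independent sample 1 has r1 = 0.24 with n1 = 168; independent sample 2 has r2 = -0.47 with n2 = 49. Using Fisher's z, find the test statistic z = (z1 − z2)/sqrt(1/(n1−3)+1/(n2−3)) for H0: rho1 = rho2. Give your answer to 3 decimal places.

Fisher z-transforms: z1 = atanh(0.24) = 0.244774, z2 = atanh(-0.47) = -0.510070; difference d = 0.754844
Var(d) = 1/165 + 1/46 = 0.0060606 + 0.0217391 = 0.0277997
z = d/√Var(d) = 0.754844 / √0.0277997 = 0.754844 / 0.166732 = 4.527

4.527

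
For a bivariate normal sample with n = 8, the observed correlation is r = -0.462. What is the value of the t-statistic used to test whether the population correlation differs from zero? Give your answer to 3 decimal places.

1 − r² = 1 − 0.213444 = 0.786556;  √(1−r²) = 0.886880
√(n−2) = √6 = 2.449490
t = r·√(n−2)/√(1−r²) = -0.462 · 2.449490 / 0.886880 = -1.276

-1.276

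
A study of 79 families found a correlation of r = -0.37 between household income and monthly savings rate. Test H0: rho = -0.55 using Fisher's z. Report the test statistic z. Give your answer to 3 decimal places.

2.005

Fisher z: atanh(-0.37) = -0.388423, atanh(-0.55) = -0.618381
z = (z_r − z_0)·√(n−3) = (-0.388423 − (-0.618381))·√76 = 0.229958 · 8.717798 = 2.005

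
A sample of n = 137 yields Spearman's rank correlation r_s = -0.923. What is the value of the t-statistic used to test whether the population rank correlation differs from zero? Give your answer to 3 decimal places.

-27.870

1 − r_s² = 1 − 0.851929 = 0.148071;  √(1−r_s²) = 0.384800
√(n−2) = √135 = 11.618950
t = r_s·√(n−2)/√(1−r_s²) = -0.923 · 11.618950 / 0.384800 = -27.870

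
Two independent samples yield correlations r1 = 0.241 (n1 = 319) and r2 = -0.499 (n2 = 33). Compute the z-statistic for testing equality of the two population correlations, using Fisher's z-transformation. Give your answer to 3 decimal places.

4.155

z1 = atanh(0.241) = 0.245836,  z2 = atanh(-0.499) = -0.547974
SE = √(1/(n1−3) + 1/(n2−3)) = √(1/316 + 1/30) = √(0.0031646 + 0.0333333) = √0.0364979 = 0.191044
z = (z1 − z2)/SE = (0.245836 − (-0.547974)) / 0.191044 = 0.793810 / 0.191044 = 4.155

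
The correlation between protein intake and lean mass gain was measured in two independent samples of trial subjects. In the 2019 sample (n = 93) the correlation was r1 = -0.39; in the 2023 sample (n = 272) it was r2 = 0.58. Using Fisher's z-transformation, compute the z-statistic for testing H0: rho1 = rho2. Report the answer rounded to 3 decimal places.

Fisher z-transforms: z1 = atanh(-0.39) = -0.411800, z2 = atanh(0.58) = 0.662463; difference d = -1.074263
Var(d) = 1/90 + 1/269 = 0.0111111 + 0.0037175 = 0.0148286
z = d/√Var(d) = -1.074263 / √0.0148286 = -1.074263 / 0.121773 = -8.822

-8.822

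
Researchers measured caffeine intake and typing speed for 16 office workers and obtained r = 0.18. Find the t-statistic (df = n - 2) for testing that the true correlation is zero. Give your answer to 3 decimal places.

t = r·√(n−2) / √(1−r²) with r = 0.18, n = 16
  = 0.18·√14 / √(1 − 0.0324)
  = 0.18·3.741657 / 0.983667
  = 0.673498 / 0.983667 = 0.685

0.685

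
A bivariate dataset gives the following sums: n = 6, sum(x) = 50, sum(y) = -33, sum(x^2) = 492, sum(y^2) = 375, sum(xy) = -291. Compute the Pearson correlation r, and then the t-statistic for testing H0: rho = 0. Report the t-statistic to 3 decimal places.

Numerator: nΣxy − (Σx)(Σy) = 6·(-291) − (50)(-33) = -96
Denominator: √[(nΣx²−(Σx)²)(nΣy²−(Σy)²)]
  nΣx²−(Σx)² = 6·492 − 2500 = 452;  nΣy²−(Σy)² = 6·375 − 1089 = 1161
  √(452·1161) = √524772 = 724.4115
r = -96 / 724.4115 = -0.1325
t = r·√(n−2)/√(1−r²) = -0.1325·√4 / √(1−0.017556) = -0.265000 / 0.991183 = -0.267

-0.267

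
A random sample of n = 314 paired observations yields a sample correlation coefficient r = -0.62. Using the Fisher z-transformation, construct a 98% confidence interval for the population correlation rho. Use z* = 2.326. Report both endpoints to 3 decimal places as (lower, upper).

(-0.695, -0.532)

Fisher z: z_r = atanh(r) = ½·ln((1+(-0.62))/(1−(-0.62))) = -0.725005
SE(z) = 1/√(n−3) = 1/√311 = 0.056705
98% ⇒ z* = 2.326; margin = 2.326·0.056705 = 0.131896
CI on z-scale: (-0.856901, -0.593109)
Back-transform: tanh(-0.856901) = -0.694658, tanh(-0.593109) = -0.532128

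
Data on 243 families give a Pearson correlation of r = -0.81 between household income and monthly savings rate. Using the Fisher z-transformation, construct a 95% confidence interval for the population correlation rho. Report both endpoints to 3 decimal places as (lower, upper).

z_r = atanh(-0.81) = -1.127029;  SE = 1/√(n−3) = 1/√240 = 0.064550
z-limits: -1.127029 ± 1.960·0.064550 = -1.127029 ± 0.126518 = [-1.253547, -1.000511]
ρ-limits: (tanh -1.253547, tanh -1.000511) = (-0.849, -0.762)

(-0.849, -0.762)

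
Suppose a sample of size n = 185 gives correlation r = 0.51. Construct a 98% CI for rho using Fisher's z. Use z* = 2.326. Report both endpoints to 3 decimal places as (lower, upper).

(0.372, 0.626)

Fisher z: z_r = atanh(r) = ½·ln((1+0.51)/(1−0.51)) = 0.562730
SE(z) = 1/√(n−3) = 1/√182 = 0.074125
98% ⇒ z* = 2.326; margin = 2.326·0.074125 = 0.172415
CI on z-scale: (0.390315, 0.735145)
Back-transform: tanh(0.390315) = 0.371632, tanh(0.735145) = 0.626203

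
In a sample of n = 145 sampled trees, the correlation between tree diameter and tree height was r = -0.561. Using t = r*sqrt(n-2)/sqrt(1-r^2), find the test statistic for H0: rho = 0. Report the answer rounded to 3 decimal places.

t = r·√(n−2) / √(1−r²) with r = -0.561, n = 145
  = -0.561·√143 / √(1 − 0.314721)
  = -0.561·11.958261 / 0.827816
  = -6.708584 / 0.827816 = -8.104

-8.104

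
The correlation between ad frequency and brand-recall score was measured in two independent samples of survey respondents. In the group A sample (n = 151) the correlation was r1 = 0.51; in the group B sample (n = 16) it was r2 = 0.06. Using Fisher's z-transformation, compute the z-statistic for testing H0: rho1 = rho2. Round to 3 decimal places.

1.738

z1 = atanh(0.51) = 0.562730,  z2 = atanh(0.06) = 0.060072
SE = √(1/(n1−3) + 1/(n2−3)) = √(1/148 + 1/13) = √(0.0067568 + 0.0769231) = √0.0836799 = 0.289275
z = (z1 − z2)/SE = (0.562730 − 0.060072) / 0.289275 = 0.502658 / 0.289275 = 1.738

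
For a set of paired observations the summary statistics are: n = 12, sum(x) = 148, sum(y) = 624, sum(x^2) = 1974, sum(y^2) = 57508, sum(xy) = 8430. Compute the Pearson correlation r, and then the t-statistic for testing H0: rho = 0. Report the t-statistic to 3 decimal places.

Numerator: nΣxy − (Σx)(Σy) = 12·8430 − (148)(624) = 8808
Denominator: √[(nΣx²−(Σx)²)(nΣy²−(Σy)²)]
  nΣx²−(Σx)² = 12·1974 − 21904 = 1784;  nΣy²−(Σy)² = 12·57508 − 389376 = 300720
  √(1784·300720) = √536484480 = 23162.1346
r = 8808 / 23162.1346 = 0.3803
t = r·√(n−2)/√(1−r²) = 0.3803·√10 / √(1−0.144628) = 1.202614 / 0.924863 = 1.300

1.300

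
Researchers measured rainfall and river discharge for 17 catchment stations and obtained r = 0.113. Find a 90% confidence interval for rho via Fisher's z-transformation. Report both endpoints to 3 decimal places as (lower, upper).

z_r = atanh(0.113) = 0.113485;  SE = 1/√(n−3) = 1/√14 = 0.267261
z-limits: 0.113485 ± 1.645·0.267261 = 0.113485 ± 0.439644 = [-0.326159, 0.553129]
ρ-limits: (tanh -0.326159, tanh 0.553129) = (-0.315, 0.503)

(-0.315, 0.503)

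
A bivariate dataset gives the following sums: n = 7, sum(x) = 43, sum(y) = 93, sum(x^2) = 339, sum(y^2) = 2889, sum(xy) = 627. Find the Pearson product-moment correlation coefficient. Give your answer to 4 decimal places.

S_xy = nΣxy − ΣxΣy = 7·627 − 43·93 = 4389 − 3999 = 390
S_xx = nΣx² − (Σx)² = 7·339 − 43² = 2373 − 1849 = 524
S_yy = nΣy² − (Σy)² = 7·2889 − 93² = 20223 − 8649 = 11574
r = S_xy / √(S_xx·S_yy) = 390 / √(524·11574) = 390 / √6064776 = 390 / 2462.6766 = 0.1584

0.1584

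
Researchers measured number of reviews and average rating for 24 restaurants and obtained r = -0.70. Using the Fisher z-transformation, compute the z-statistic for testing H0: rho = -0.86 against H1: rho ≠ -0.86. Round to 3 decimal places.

Fisher z: atanh(-0.70) = -0.867301, atanh(-0.86) = -1.293345
z = (z_r − z_0)·√(n−3) = (-0.867301 − (-1.293345))·√21 = 0.426044 · 4.582576 = 1.952

1.952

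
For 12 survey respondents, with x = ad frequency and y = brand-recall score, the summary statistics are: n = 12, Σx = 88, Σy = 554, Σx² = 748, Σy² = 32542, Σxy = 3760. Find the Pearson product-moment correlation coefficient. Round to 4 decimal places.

-0.3579

S_xy = nΣxy − ΣxΣy = 12·3760 − 88·554 = 45120 − 48752 = -3632
S_xx = nΣx² − (Σx)² = 12·748 − 88² = 8976 − 7744 = 1232
S_yy = nΣy² − (Σy)² = 12·32542 − 554² = 390504 − 306916 = 83588
r = S_xy / √(S_xx·S_yy) = -3632 / √(1232·83588) = -3632 / √102980416 = -3632 / 10147.9267 = -0.3579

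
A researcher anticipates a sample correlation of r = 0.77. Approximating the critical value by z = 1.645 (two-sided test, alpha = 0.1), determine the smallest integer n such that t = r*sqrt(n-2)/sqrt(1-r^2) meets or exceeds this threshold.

r√(n−2)/√(1−r²) ≥ 1.645  ⇔  n−2 ≥ (1.645)²·(1−r²)/r²
(1−r²)/r² = (1−0.5929)/0.5929 = 0.6866
n ≥ 2 + 2.706025·0.6866 = 2 + 1.8580 = 3.8580
⌈3.8580⌉ = 4

4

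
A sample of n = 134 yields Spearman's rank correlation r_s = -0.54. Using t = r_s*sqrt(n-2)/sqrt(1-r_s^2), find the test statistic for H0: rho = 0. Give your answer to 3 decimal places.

1 − r_s² = 1 − 0.2916 = 0.7084;  √(1−r_s²) = 0.841665
√(n−2) = √132 = 11.489125
t = r_s·√(n−2)/√(1−r_s²) = -0.54 · 11.489125 / 0.841665 = -7.371

-7.371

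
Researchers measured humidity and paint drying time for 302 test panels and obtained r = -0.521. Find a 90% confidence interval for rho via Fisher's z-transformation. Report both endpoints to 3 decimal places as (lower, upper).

z_r = atanh(-0.521) = -0.577711;  SE = 1/√(n−3) = 1/√299 = 0.057831
z-limits: -0.577711 ± 1.645·0.057831 = -0.577711 ± 0.095132 = [-0.672843, -0.482579]
ρ-limits: (tanh -0.672843, tanh -0.482579) = (-0.587, -0.448)

(-0.587, -0.448)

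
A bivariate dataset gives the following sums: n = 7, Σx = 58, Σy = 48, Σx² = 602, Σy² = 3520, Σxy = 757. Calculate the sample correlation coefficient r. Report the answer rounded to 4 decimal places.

0.5772

Numerator: nΣxy − (Σx)(Σy) = 7·757 − (58)(48) = 2515
Denominator: √[(nΣx²−(Σx)²)(nΣy²−(Σy)²)]
  nΣx²−(Σx)² = 7·602 − 3364 = 850;  nΣy²−(Σy)² = 7·3520 − 2304 = 22336
  √(850·22336) = √18985600 = 4357.2468
r = 2515 / 4357.2468 = 0.5772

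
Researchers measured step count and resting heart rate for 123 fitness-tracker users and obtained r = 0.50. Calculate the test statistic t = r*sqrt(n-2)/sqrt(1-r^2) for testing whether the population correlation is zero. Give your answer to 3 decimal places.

6.351

1 − r² = 1 − 0.2500 = 0.7500;  √(1−r²) = 0.866025
√(n−2) = √121 = 11.000000
t = r·√(n−2)/√(1−r²) = 0.50 · 11.000000 / 0.866025 = 6.351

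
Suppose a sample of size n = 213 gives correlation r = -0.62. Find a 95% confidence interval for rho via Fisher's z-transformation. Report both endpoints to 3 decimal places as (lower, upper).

(-0.696, -0.530)

z_r = atanh(-0.62) = -0.725005;  SE = 1/√(n−3) = 1/√210 = 0.069007
z-limits: -0.725005 ± 1.960·0.069007 = -0.725005 ± 0.135254 = [-0.860259, -0.589751]
ρ-limits: (tanh -0.860259, tanh -0.589751) = (-0.696, -0.530)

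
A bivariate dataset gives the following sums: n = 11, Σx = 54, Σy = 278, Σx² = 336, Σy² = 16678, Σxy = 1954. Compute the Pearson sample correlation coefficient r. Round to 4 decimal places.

0.7123

Numerator: nΣxy − (Σx)(Σy) = 11·1954 − (54)(278) = 6482
Denominator: √[(nΣx²−(Σx)²)(nΣy²−(Σy)²)]
  nΣx²−(Σx)² = 11·336 − 2916 = 780;  nΣy²−(Σy)² = 11·16678 − 77284 = 106174
  √(780·106174) = √82815720 = 9100.3143
r = 6482 / 9100.3143 = 0.7123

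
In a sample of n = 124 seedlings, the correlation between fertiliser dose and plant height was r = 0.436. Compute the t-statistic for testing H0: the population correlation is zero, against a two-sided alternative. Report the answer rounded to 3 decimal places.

5.351

t = r·√(n−2) / √(1−r²) with r = 0.436, n = 124
  = 0.436·√122 / √(1 − 0.190096)
  = 0.436·11.045361 / 0.899947
  = 4.815777 / 0.899947 = 5.351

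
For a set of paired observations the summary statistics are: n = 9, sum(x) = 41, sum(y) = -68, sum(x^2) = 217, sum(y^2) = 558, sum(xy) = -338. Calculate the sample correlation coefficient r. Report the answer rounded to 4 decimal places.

-0.7720

S_xy = nΣxy − ΣxΣy = 9·(-338) − 41·(-68) = -3042 − (-2788) = -254
S_xx = nΣx² − (Σx)² = 9·217 − 41² = 1953 − 1681 = 272
S_yy = nΣy² − (Σy)² = 9·558 − (-68)² = 5022 − 4624 = 398
r = S_xy / √(S_xx·S_yy) = -254 / √(272·398) = -254 / √108256 = -254 / 329.0228 = -0.7720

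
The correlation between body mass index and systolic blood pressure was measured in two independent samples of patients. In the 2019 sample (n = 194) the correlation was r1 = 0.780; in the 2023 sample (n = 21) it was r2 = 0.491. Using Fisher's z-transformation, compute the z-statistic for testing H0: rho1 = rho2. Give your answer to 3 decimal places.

2.060

z1 = atanh(0.780) = 1.045371,  z2 = atanh(0.491) = 0.537377
SE = √(1/(n1−3) + 1/(n2−3)) = √(1/191 + 1/18) = √(0.0052356 + 0.0555556) = √0.0607912 = 0.246559
z = (z1 − z2)/SE = (1.045371 − 0.537377) / 0.246559 = 0.507994 / 0.246559 = 2.060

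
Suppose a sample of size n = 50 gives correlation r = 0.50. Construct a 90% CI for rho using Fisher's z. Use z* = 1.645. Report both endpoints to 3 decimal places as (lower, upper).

(0.300, 0.658)

Fisher z: z_r = atanh(r) = ½·ln((1+0.50)/(1−0.50)) = 0.549306
SE(z) = 1/√(n−3) = 1/√47 = 0.145865
90% ⇒ z* = 1.645; margin = 1.645·0.145865 = 0.239948
CI on z-scale: (0.309358, 0.789254)
Back-transform: tanh(0.309358) = 0.299853, tanh(0.789254) = 0.657986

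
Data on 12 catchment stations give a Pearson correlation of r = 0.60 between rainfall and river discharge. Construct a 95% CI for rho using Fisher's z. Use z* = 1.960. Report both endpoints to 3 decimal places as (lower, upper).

Fisher z: z_r = atanh(r) = ½·ln((1+0.60)/(1−0.60)) = 0.693147
SE(z) = 1/√(n−3) = 1/√9 = 0.333333
95% ⇒ z* = 1.960; margin = 1.960·0.333333 = 0.653333
CI on z-scale: (0.039814, 1.346480)
Back-transform: tanh(0.039814) = 0.039793, tanh(1.346480) = 0.873220

(0.040, 0.873)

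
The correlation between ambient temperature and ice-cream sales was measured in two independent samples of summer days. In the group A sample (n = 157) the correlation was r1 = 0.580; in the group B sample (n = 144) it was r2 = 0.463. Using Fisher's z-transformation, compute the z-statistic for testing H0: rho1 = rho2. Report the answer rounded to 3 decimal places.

1.384

Fisher z-transforms: z1 = atanh(0.580) = 0.662463, z2 = atanh(0.463) = 0.501123; difference d = 0.161340
Var(d) = 1/154 + 1/141 = 0.0064935 + 0.0070922 = 0.0135857
z = d/√Var(d) = 0.161340 / √0.0135857 = 0.161340 / 0.116558 = 1.384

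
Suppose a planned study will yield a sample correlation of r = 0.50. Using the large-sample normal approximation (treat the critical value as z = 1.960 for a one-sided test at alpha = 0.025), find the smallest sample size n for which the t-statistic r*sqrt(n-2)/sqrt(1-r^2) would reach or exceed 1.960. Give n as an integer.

r√(n−2)/√(1−r²) ≥ 1.960  ⇔  n−2 ≥ (1.960)²·(1−r²)/r²
(1−r²)/r² = (1−0.2500)/0.2500 = 3.0000
n ≥ 2 + 3.8416·3.0000 = 2 + 11.5248 = 13.5248
⌈13.5248⌉ = 14

14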